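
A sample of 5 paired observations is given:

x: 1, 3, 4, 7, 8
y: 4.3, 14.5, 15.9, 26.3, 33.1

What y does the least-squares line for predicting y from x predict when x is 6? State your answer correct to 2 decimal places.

n = 5, Σx = 23, Σy = 94.1, Σxy = 560.3, Σx² = 139
Sxx = Σx² − (Σx)²/n = 139 − 105.8 = 33.2
Sxy = Σxy − (Σx)(Σy)/n = 560.3 − 432.86 = 127.44
b = Sxy/Sxx = 127.44/33.2 = 3.838554
a = ȳ − b·x̄ = 18.82 − 3.838554·4.6 = 1.162651
ŷ(6) = a + b·6 = 1.162651 + 3.838554·6 = 24.193976

24.19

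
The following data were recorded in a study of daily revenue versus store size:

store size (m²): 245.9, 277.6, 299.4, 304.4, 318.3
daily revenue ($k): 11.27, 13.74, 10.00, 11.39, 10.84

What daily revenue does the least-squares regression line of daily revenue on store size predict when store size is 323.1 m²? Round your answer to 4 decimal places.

10.8919

n = 5, Σx = 1445.6, Σy = 57.24, Σxy = 16497.005, Σx² = 421143.18
Sxx = Σx² − (Σx)²/n = 421143.18 − 417951.872 = 3191.308
Sxy = Σxy − (Σx)(Σy)/n = 16497.005 − 16549.2288 = -52.2238
b = Sxy/Sxx = -52.2238/3191.308 = -0.016364
a = ȳ − b·x̄ = 11.448 − (-0.016364)·289.12 = 16.179272
ŷ(323.1) = a + b·323.1 = 16.179272 + (-0.016364)·323.1 = 10.891938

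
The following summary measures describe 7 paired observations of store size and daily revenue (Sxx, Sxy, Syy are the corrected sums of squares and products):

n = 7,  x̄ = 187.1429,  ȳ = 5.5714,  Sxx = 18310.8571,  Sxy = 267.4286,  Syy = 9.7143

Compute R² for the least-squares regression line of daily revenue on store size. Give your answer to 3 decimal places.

R² = Sxy²/(Sxx·Syy) = (267.4286)²/(18310.8571·9.7143) = 0.402064

0.402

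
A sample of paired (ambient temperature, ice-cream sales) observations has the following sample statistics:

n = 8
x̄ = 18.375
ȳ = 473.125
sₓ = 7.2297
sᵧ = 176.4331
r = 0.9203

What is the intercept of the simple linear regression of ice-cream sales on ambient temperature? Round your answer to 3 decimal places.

60.442

b = r · sᵧ/sₓ = 0.9203 · 176.4331/7.2297 = 22.458938
a = ȳ − b·x̄ = 473.125 − 22.458938·18.375 = 60.442020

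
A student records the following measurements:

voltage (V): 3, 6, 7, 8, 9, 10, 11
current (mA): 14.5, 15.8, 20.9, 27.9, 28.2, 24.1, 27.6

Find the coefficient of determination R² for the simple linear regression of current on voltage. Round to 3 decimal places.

0.725

n = 7, Σx = 54, Σy = 159, Σxy = 1306.2, Σx² = 460, Σy² = 3812.92
Sxx = Σx² − (Σx)²/n = 460 − 416.571429 = 43.428571
Sxy = Σxy − (Σx)(Σy)/n = 1306.2 − 1226.571429 = 79.628571
Syy = Σy² − (Σy)²/n = 3812.92 − 3611.571429 = 201.348571
R² = Sxy²/(Sxx·Syy) = (79.628571)²/(43.428571·201.348571) = 0.725126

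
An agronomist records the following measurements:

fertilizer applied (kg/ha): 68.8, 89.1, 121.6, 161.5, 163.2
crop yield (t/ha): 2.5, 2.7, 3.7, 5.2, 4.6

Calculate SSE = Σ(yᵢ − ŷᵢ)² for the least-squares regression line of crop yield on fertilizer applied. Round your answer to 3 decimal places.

0.276

n = 5, Σx = 604.2, Σy = 18.7, Σxy = 2453.01, Σx² = 80175.3, Σy² = 75.43
Sxx = Σx² − (Σx)²/n = 80175.3 − 73011.528 = 7163.772
Sxy = Σxy − (Σx)(Σy)/n = 2453.01 − 2259.708 = 193.302
Syy = Σy² − (Σy)²/n = 75.43 − 69.938 = 5.492
b = Sxy/Sxx = 193.302/7163.772 = 0.026983
SSE = Syy − b·Sxy = 5.492 − 0.026983·193.302 = 0.276080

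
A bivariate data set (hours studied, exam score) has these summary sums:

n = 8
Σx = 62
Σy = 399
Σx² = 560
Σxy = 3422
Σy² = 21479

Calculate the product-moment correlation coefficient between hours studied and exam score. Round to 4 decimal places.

Sxx = Σx² − (Σx)²/n = 560 − 480.5 = 79.5
Sxy = Σxy − (Σx)(Σy)/n = 3422 − 3092.25 = 329.75
Syy = Σy² − (Σy)²/n = 21479 − 19900.125 = 1578.875
r = Sxy/√(Sxx·Syy) = 329.75/√(125520.5625) = 329.75/354.288812 = 0.930738

0.9307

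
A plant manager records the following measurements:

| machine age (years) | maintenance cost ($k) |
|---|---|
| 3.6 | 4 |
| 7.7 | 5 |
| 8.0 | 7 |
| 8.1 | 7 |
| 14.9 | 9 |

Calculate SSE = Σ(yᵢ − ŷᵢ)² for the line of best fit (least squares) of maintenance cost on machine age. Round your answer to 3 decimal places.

n = 5, Σx = 42.3, Σy = 32, Σxy = 299.7, Σx² = 423.87, Σy² = 220
Sxx = Σx² − (Σx)²/n = 423.87 − 357.858 = 66.012
Sxy = Σxy − (Σx)(Σy)/n = 299.7 − 270.72 = 28.98
Syy = Σy² − (Σy)²/n = 220 − 204.8 = 15.2
b = Sxy/Sxx = 28.98/66.012 = 0.439011
SSE = Syy − b·Sxy = 15.2 − 0.439011·28.98 = 2.477459

2.477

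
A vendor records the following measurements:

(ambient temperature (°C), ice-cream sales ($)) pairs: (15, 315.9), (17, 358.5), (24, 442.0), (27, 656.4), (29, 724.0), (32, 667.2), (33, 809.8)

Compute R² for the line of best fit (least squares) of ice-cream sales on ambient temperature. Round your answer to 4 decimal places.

0.9032

n = 7, Σx = 177, Σy = 3973.8, Σxy = 108233.6, Σx² = 4773, Σy² = 2479647.9
Sxx = Σx² − (Σx)²/n = 4773 − 4475.571429 = 297.428571
Sxy = Σxy − (Σx)(Σy)/n = 108233.6 − 100480.371429 = 7753.228571
Syy = Σy² − (Σy)²/n = 2479647.9 − 2255869.491429 = 223778.408571
R² = Sxy²/(Sxx·Syy) = (7753.228571)²/(297.428571·223778.408571) = 0.903159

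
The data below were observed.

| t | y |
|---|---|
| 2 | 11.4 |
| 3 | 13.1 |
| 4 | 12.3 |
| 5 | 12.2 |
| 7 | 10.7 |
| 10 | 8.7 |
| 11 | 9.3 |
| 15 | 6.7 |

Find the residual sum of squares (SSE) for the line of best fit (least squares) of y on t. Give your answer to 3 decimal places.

3.857

n = 8, Σx = 57, Σy = 84.4, Σxy = 537, Σx² = 549, Σy² = 923.26
Sxx = Σx² − (Σx)²/n = 549 − 406.125 = 142.875
Sxy = Σxy − (Σx)(Σy)/n = 537 − 601.35 = -64.35
Syy = Σy² − (Σy)²/n = 923.26 − 890.42 = 32.84
b = Sxy/Sxx = -64.35/142.875 = -0.450394
SSE = Syy − b·Sxy = 32.84 − (-0.450394)·(-64.35) = 3.857165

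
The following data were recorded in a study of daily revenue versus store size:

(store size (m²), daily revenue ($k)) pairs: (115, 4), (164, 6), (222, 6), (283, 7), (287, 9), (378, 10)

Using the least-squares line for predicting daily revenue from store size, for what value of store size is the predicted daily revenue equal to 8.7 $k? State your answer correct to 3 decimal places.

n = 6, Σx = 1449, Σy = 42, Σxy = 11120, Σx² = 394747
Sxx = Σx² − (Σx)²/n = 394747 − 349933.5 = 44813.5
Sxy = Σxy − (Σx)(Σy)/n = 11120 − 10143 = 977
b = Sxy/Sxx = 977/44813.5 = 0.021801
a = ȳ − b·x̄ = 7 − 0.021801·241.5 = 1.734946
Set a + b·x = 8.7: x = (8.7 − 1.734946) / 0.021801 = 319.476407

319.476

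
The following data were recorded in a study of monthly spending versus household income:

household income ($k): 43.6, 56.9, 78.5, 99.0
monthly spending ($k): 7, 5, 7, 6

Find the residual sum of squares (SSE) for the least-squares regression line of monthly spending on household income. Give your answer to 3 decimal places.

n = 4, Σx = 278, Σy = 25, Σxy = 1733.2, Σx² = 21101.82, Σy² = 159
Sxx = Σx² − (Σx)²/n = 21101.82 − 19321 = 1780.82
Sxy = Σxy − (Σx)(Σy)/n = 1733.2 − 1737.5 = -4.3
Syy = Σy² − (Σy)²/n = 159 − 156.25 = 2.75
b = Sxy/Sxx = -4.3/1780.82 = -0.002415
SSE = Syy − b·Sxy = 2.75 − (-0.002415)·(-4.3) = 2.739617

2.740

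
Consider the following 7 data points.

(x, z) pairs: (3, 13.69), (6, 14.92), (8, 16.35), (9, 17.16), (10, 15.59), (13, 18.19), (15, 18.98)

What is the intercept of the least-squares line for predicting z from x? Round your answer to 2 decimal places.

12.47

n = 7, Σx = 64, Σy = 114.88, Σxy = 1092.9, Σx² = 684
Sxx = Σx² − (Σx)²/n = 684 − 585.142857 = 98.857143
Sxy = Σxy − (Σx)(Σy)/n = 1092.9 − 1050.331429 = 42.568571
b = Sxy/Sxx = 42.568571/98.857143 = 0.430607
a = ȳ − b·x̄ = 16.411429 − 0.430607·9.142857 = 12.474451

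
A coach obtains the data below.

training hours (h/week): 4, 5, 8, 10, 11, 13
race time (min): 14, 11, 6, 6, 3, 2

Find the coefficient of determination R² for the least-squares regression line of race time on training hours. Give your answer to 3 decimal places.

0.940

n = 6, Σx = 51, Σy = 42, Σxy = 278, Σx² = 495, Σy² = 402
Sxx = Σx² − (Σx)²/n = 495 − 433.5 = 61.5
Sxy = Σxy − (Σx)(Σy)/n = 278 − 357 = -79
Syy = Σy² − (Σy)²/n = 402 − 294 = 108
R² = Sxy²/(Sxx·Syy) = (-79)²/(61.5·108) = 0.939627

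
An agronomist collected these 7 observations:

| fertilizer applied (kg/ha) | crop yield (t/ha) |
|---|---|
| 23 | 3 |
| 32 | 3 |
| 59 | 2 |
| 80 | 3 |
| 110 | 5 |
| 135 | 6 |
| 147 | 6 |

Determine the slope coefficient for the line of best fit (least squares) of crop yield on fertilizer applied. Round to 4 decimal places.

n = 7, Σx = 586, Σy = 28, Σxy = 2765, Σx² = 63368
Sxx = Σx² − (Σx)²/n = 63368 − 49056.571429 = 14311.428571
Sxy = Σxy − (Σx)(Σy)/n = 2765 − 2344 = 421
b = Sxy/Sxx = 421/14311.428571 = 0.029417

0.0294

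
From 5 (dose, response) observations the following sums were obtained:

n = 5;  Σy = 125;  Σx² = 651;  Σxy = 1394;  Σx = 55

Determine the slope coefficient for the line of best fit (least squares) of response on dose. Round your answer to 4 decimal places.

0.4130

Sxx = Σx² − (Σx)²/n = 651 − 605 = 46
Sxy = Σxy − (Σx)(Σy)/n = 1394 − 1375 = 19
b = Sxy/Sxx = 19/46 = 0.413043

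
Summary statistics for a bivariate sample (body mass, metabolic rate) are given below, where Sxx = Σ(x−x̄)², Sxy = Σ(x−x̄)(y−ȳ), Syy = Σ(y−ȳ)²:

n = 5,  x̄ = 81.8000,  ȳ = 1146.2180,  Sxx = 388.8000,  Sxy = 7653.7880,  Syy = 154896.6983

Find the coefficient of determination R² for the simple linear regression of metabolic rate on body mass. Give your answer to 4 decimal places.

R² = Sxy²/(Sxx·Syy) = (7653.788)²/(388.8·154896.6983) = 0.972712

0.9727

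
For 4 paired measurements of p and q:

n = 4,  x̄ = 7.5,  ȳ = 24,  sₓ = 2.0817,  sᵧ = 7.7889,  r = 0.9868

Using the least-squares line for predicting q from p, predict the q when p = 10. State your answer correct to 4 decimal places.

b = r · sᵧ/sₓ = 0.9868 · 7.7889/2.0817 = 3.692216
a = ȳ − b·x̄ = 24 − 3.692216·7.5 = -3.691622
ŷ(10) = a + b·10 = -3.691622 + 3.692216·10 = 33.230541

33.2305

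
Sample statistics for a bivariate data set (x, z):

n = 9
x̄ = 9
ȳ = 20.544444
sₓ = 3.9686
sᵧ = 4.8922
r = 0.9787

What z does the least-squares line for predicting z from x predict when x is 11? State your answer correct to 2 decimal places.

b = r · sᵧ/sₓ = 0.9787 · 4.8922/3.9686 = 1.206470
a = ȳ − b·x̄ = 20.544444 − 1.206470·9 = 9.686216
ŷ(11) = a + b·11 = 9.686216 + 1.206470·11 = 22.957384

22.96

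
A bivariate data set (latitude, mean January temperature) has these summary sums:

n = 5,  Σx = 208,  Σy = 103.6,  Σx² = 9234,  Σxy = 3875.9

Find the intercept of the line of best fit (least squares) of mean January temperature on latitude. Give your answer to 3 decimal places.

51.774

Sxx = Σx² − (Σx)²/n = 9234 − 8652.8 = 581.2
Sxy = Σxy − (Σx)(Σy)/n = 3875.9 − 4309.76 = -433.86
b = Sxy/Sxx = -433.86/581.2 = -0.746490
a = ȳ − b·x̄ = 20.72 − (-0.746490)·41.6 = 51.773985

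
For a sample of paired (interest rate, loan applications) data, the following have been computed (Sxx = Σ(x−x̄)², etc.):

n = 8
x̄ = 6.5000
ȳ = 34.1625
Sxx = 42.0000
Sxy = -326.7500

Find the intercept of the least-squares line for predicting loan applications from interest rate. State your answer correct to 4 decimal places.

84.7310

b = Sxy/Sxx = -326.75/42 = -7.779762
a = ȳ − b·x̄ = 34.1625 − (-7.779762)·6.5 = 84.730952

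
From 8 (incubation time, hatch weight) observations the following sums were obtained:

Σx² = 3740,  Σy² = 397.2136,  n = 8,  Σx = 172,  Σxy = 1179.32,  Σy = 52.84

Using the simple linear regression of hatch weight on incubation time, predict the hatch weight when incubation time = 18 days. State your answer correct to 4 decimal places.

Sxx = Σx² − (Σx)²/n = 3740 − 3698 = 42
Sxy = Σxy − (Σx)(Σy)/n = 1179.32 − 1136.06 = 43.26
b = Sxy/Sxx = 43.26/42 = 1.03
a = ȳ − b·x̄ = 6.605 − 1.03·21.5 = -15.54
ŷ(18) = a + b·18 = -15.54 + 1.03·18 = 3

3.0000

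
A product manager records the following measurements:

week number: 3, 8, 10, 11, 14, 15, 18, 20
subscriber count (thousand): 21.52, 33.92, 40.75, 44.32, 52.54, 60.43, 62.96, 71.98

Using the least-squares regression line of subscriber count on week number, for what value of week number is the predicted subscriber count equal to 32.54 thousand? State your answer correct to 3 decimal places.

n = 8, Σx = 99, Σy = 388.42, Σxy = 5445.83, Σx² = 1439
Sxx = Σx² − (Σx)²/n = 1439 − 1225.125 = 213.875
Sxy = Σxy − (Σx)(Σy)/n = 5445.83 − 4806.6975 = 639.1325
b = Sxy/Sxx = 639.1325/213.875 = 2.988346
a = ȳ − b·x̄ = 48.5525 − 2.988346·12.375 = 11.571718
Set a + b·x = 32.54: x = (32.54 − 11.571718) / 2.988346 = 7.016685

7.017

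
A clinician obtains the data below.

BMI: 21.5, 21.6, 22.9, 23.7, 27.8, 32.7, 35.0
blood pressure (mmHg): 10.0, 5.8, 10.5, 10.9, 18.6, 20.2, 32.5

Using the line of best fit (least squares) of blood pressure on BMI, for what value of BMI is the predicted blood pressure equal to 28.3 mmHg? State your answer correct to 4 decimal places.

n = 7, Σx = 185.2, Σy = 108.5, Σxy = 3154.18, Σx² = 5082.04
Sxx = Σx² − (Σx)²/n = 5082.04 − 4899.862857 = 182.177143
Sxy = Σxy − (Σx)(Σy)/n = 3154.18 − 2870.6 = 283.58
b = Sxy/Sxx = 283.58/182.177143 = 1.556617
a = ȳ − b·x̄ = 15.5 − 1.556617·26.457143 = -25.683633
Set a + b·x = 28.3: x = (28.3 − (-25.683633)) / 1.556617 = 34.680104

34.6801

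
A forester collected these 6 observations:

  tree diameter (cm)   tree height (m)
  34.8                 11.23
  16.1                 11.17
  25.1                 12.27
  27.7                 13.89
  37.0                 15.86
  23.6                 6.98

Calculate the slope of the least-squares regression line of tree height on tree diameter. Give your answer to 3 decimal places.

n = 6, Σx = 164.3, Σy = 71.4, Σxy = 2014.919, Σx² = 4793.51
Sxx = Σx² − (Σx)²/n = 4793.51 − 4499.081667 = 294.428333
Sxy = Σxy − (Σx)(Σy)/n = 2014.919 − 1955.17 = 59.749
b = Sxy/Sxx = 59.749/294.428333 = 0.202932

0.203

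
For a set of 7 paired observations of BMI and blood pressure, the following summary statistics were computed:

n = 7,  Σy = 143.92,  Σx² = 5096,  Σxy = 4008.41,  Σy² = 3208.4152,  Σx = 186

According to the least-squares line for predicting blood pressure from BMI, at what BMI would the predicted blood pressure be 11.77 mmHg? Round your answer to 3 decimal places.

19.238

Sxx = Σx² − (Σx)²/n = 5096 − 4942.285714 = 153.714286
Sxy = Σxy − (Σx)(Σy)/n = 4008.41 − 3824.16 = 184.25
b = Sxy/Sxx = 184.25/153.714286 = 1.198652
a = ȳ − b·x̄ = 20.56 − 1.198652·26.571429 = -11.289907
Set a + b·x = 11.77: x = (11.77 − (-11.289907)) / 1.198652 = 19.238193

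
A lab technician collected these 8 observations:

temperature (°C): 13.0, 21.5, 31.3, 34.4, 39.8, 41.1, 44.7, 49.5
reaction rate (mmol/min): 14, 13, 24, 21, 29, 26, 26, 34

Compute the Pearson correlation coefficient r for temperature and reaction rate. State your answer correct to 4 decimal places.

n = 8, Σx = 275.3, Σy = 187, Σxy = 7003.1, Σx² = 10515.89, Σy² = 4731
Sxx = Σx² − (Σx)²/n = 10515.89 − 9473.76125 = 1042.12875
Sxy = Σxy − (Σx)(Σy)/n = 7003.1 − 6435.1375 = 567.9625
Syy = Σy² − (Σy)²/n = 4731 − 4371.125 = 359.875
r = Sxy/√(Sxx·Syy) = 567.9625/√(375036.083906) = 567.9625/612.401897 = 0.927434

0.9274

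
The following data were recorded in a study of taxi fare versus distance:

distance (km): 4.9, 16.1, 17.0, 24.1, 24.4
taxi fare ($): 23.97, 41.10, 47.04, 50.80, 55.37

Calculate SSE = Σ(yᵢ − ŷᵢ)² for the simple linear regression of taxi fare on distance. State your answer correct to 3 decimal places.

26.922

n = 5, Σx = 86.5, Σy = 218.28, Σxy = 4154.151, Σx² = 1748.39, Σy² = 10123.0094
Sxx = Σx² − (Σx)²/n = 1748.39 − 1496.45 = 251.94
Sxy = Σxy − (Σx)(Σy)/n = 4154.151 − 3776.244 = 377.907
Syy = Σy² − (Σy)²/n = 10123.0094 − 9529.23168 = 593.77772
b = Sxy/Sxx = 377.907/251.94 = 1.499988
SSE = Syy − b·Sxy = 593.77772 − 1.499988·377.907 = 26.921720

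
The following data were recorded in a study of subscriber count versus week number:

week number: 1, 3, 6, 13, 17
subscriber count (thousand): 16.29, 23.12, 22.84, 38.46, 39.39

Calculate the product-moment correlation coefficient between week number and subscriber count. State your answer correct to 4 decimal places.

n = 5, Σx = 40, Σy = 140.1, Σxy = 1392.3, Σx² = 504, Σy² = 4352.3078
Sxx = Σx² − (Σx)²/n = 504 − 320 = 184
Sxy = Σxy − (Σx)(Σy)/n = 1392.3 − 1120.8 = 271.5
Syy = Σy² − (Σy)²/n = 4352.3078 − 3925.602 = 426.7058
r = Sxy/√(Sxx·Syy) = 271.5/√(78513.8672) = 271.5/280.203261 = 0.968939

0.9689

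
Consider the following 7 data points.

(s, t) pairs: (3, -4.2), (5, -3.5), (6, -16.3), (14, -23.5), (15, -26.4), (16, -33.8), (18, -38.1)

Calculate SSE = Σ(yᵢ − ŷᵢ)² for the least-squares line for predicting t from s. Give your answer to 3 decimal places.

n = 7, Σx = 77, Σy = -145.8, Σxy = -2079.5, Σx² = 1071, Σy² = 4138.84
Sxx = Σx² − (Σx)²/n = 1071 − 847 = 224
Sxy = Σxy − (Σx)(Σy)/n = -2079.5 − (-1603.8) = -475.7
Syy = Σy² − (Σy)²/n = 4138.84 − 3036.805714 = 1102.034286
b = Sxy/Sxx = -475.7/224 = -2.123661
SSE = Syy − b·Sxy = 1102.034286 − (-2.123661)·(-475.7) = 91.808884

91.809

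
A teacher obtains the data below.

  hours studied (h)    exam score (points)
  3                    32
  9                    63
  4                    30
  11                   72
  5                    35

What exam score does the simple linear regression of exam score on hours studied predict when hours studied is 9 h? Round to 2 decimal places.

61.01

n = 5, Σx = 32, Σy = 232, Σxy = 1750, Σx² = 252
Sxx = Σx² − (Σx)²/n = 252 − 204.8 = 47.2
Sxy = Σxy − (Σx)(Σy)/n = 1750 − 1484.8 = 265.2
b = Sxy/Sxx = 265.2/47.2 = 5.618644
a = ȳ − b·x̄ = 46.4 − 5.618644·6.4 = 10.440678
ŷ(9) = a + b·9 = 10.440678 + 5.618644·9 = 61.008475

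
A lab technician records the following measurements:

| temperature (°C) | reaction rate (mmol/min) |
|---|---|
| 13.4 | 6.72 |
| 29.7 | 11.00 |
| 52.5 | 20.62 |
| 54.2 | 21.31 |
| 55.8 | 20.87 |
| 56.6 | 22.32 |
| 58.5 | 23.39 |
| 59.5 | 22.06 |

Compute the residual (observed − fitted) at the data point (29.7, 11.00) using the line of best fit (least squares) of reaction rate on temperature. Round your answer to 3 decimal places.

-1.049

n = 8, Σx = 380.2, Σy = 148.29, Σxy = 7763.043, Σx² = 20035.24
Sxx = Σx² − (Σx)²/n = 20035.24 − 18069.005 = 1966.235
Sxy = Σxy − (Σx)(Σy)/n = 7763.043 − 7047.48225 = 715.56075
b = Sxy/Sxx = 715.56075/1966.235 = 0.363924
a = ȳ − b·x̄ = 18.53625 − 0.363924·47.525 = 1.240746
ŷ(29.7) = 1.240746 + 0.363924·29.7 = 12.049299
residual = y − ŷ = 11.00 − 12.049299 = -1.049299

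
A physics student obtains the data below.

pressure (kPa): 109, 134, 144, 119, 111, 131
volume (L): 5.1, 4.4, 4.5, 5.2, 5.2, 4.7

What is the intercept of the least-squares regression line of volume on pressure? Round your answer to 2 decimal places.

7.77

n = 6, Σx = 748, Σy = 29.1, Σxy = 3605.2, Σx² = 94216
Sxx = Σx² − (Σx)²/n = 94216 − 93250.666667 = 965.333333
Sxy = Σxy − (Σx)(Σy)/n = 3605.2 − 3627.8 = -22.6
b = Sxy/Sxx = -22.6/965.333333 = -0.023412
a = ȳ − b·x̄ = 4.85 − (-0.023412)·124.666667 = 7.768646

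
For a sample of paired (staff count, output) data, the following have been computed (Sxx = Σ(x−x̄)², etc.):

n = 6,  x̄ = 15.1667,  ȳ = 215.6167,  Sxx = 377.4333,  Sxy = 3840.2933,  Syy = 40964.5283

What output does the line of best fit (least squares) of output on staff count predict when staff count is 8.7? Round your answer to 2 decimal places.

149.82

b = Sxy/Sxx = 3840.2933/377.4333 = 10.174760
a = ȳ − b·x̄ = 215.6167 − 10.174760·15.1667 = 61.299165
ŷ(8.7) = a + b·8.7 = 61.299165 + 10.174760·8.7 = 149.819579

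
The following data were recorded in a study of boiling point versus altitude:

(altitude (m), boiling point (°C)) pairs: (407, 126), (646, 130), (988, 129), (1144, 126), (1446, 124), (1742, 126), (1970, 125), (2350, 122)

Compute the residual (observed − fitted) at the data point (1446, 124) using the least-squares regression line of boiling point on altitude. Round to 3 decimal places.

n = 8, Σx = 10693, Σy = 1008, Σxy = 1338604, Σx² = 17396725
Sxx = Σx² − (Σx)²/n = 17396725 − 14292531.125 = 3104193.875
Sxy = Σxy − (Σx)(Σy)/n = 1338604 − 1347318 = -8714
b = Sxy/Sxx = -8714/3104193.875 = -0.002807
a = ȳ − b·x̄ = 126 − (-0.002807)·1336.625 = 129.752134
ŷ(1446) = 129.752134 + (-0.002807)·1446 = 125.692966
residual = y − ŷ = 124 − 125.692966 = -1.692966

-1.693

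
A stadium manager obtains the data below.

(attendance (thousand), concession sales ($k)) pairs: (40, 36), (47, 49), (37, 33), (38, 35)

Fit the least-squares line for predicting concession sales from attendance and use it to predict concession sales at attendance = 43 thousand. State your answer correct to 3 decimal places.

n = 4, Σx = 162, Σy = 153, Σxy = 6294, Σx² = 6622
Sxx = Σx² − (Σx)²/n = 6622 − 6561 = 61
Sxy = Σxy − (Σx)(Σy)/n = 6294 − 6196.5 = 97.5
b = Sxy/Sxx = 97.5/61 = 1.598361
a = ȳ − b·x̄ = 38.25 − 1.598361·40.5 = -26.483607
ŷ(43) = a + b·43 = -26.483607 + 1.598361·43 = 42.245902

42.246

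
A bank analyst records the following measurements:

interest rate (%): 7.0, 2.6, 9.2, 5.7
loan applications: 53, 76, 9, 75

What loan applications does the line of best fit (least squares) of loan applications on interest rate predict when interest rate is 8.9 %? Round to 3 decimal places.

25.810

n = 4, Σx = 24.5, Σy = 213, Σxy = 1078.9, Σx² = 172.89
Sxx = Σx² − (Σx)²/n = 172.89 − 150.0625 = 22.8275
Sxy = Σxy − (Σx)(Σy)/n = 1078.9 − 1304.625 = -225.725
b = Sxy/Sxx = -225.725/22.8275 = -9.888293
a = ȳ − b·x̄ = 53.25 − (-9.888293)·6.125 = 113.815792
ŷ(8.9) = a + b·8.9 = 113.815792 + (-9.888293)·8.9 = 25.809988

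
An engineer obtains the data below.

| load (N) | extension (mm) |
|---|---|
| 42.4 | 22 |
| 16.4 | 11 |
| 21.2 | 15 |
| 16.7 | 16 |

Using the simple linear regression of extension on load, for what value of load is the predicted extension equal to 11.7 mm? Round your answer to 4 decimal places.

11.1690

n = 4, Σx = 96.7, Σy = 64, Σxy = 1698.4, Σx² = 2795.05
Sxx = Σx² − (Σx)²/n = 2795.05 − 2337.7225 = 457.3275
Sxy = Σxy − (Σx)(Σy)/n = 1698.4 − 1547.2 = 151.2
b = Sxy/Sxx = 151.2/457.3275 = 0.330616
a = ȳ − b·x̄ = 16 − 0.330616·24.175 = 8.007347
Set a + b·x = 11.7: x = (11.7 − 8.007347) / 0.330616 = 11.168993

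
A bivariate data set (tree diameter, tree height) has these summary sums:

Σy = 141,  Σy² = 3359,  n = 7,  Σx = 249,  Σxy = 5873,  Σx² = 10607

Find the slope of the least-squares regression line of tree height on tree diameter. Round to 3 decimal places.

0.490

Sxx = Σx² − (Σx)²/n = 10607 − 8857.285714 = 1749.714286
Sxy = Σxy − (Σx)(Σy)/n = 5873 − 5015.571429 = 857.428571
b = Sxy/Sxx = 857.428571/1749.714286 = 0.490039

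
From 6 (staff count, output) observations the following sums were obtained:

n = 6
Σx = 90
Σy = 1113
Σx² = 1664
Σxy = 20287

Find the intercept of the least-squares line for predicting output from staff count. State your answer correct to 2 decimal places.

13.91

Sxx = Σx² − (Σx)²/n = 1664 − 1350 = 314
Sxy = Σxy − (Σx)(Σy)/n = 20287 − 16695 = 3592
b = Sxy/Sxx = 3592/314 = 11.439490
a = ȳ − b·x̄ = 185.5 − 11.439490·15 = 13.907643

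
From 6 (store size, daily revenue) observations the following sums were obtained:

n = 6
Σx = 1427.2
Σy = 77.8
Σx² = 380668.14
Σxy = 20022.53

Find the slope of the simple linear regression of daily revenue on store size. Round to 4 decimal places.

0.0368

Sxx = Σx² − (Σx)²/n = 380668.14 − 339483.306667 = 41184.833333
Sxy = Σxy − (Σx)(Σy)/n = 20022.53 − 18506.026667 = 1516.503333
b = Sxy/Sxx = 1516.503333/41184.833333 = 0.036822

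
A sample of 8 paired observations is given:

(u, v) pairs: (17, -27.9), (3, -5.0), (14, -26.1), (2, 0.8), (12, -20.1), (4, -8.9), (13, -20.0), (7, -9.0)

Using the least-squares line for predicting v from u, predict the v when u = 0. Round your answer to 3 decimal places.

1.545

n = 8, Σx = 72, Σy = -116.2, Σxy = -1452.9, Σx² = 876
Sxx = Σx² − (Σx)²/n = 876 − 648 = 228
Sxy = Σxy − (Σx)(Σy)/n = -1452.9 − (-1045.8) = -407.1
b = Sxy/Sxx = -407.1/228 = -1.785526
a = ȳ − b·x̄ = -14.525 − (-1.785526)·9 = 1.544737
ŷ(0) = a + b·0 = 1.544737 + (-1.785526)·0 = 1.544737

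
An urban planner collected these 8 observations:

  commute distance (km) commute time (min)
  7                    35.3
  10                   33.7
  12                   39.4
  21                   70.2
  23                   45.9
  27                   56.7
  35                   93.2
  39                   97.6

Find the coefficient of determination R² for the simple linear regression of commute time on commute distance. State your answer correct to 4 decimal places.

n = 8, Σx = 174, Σy = 472, Σxy = 12186.1, Σx² = 4738, Σy² = 32395.88
Sxx = Σx² − (Σx)²/n = 4738 − 3784.5 = 953.5
Sxy = Σxy − (Σx)(Σy)/n = 12186.1 − 10266 = 1920.1
Syy = Σy² − (Σy)²/n = 32395.88 − 27848 = 4547.88
R² = Sxy²/(Sxx·Syy) = (1920.1)²/(953.5·4547.88) = 0.850194

0.8502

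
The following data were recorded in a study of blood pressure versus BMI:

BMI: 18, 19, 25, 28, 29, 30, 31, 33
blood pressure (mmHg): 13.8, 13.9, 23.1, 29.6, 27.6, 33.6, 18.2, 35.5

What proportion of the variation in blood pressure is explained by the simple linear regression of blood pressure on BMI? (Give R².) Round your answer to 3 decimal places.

0.637

n = 8, Σx = 213, Σy = 195.3, Σxy = 5462.9, Σx² = 5885, Σy² = 5275.63
Sxx = Σx² − (Σx)²/n = 5885 − 5671.125 = 213.875
Sxy = Σxy − (Σx)(Σy)/n = 5462.9 − 5199.8625 = 263.0375
Syy = Σy² − (Σy)²/n = 5275.63 − 4767.76125 = 507.86875
R² = Sxy²/(Sxx·Syy) = (263.0375)²/(213.875·507.86875) = 0.636977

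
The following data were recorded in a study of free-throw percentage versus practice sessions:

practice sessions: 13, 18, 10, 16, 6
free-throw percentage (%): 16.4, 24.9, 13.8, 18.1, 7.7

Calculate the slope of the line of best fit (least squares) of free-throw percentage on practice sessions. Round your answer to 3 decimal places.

n = 5, Σx = 63, Σy = 80.9, Σxy = 1135.2, Σx² = 885
Sxx = Σx² − (Σx)²/n = 885 − 793.8 = 91.2
Sxy = Σxy − (Σx)(Σy)/n = 1135.2 − 1019.34 = 115.86
b = Sxy/Sxx = 115.86/91.2 = 1.270395

1.270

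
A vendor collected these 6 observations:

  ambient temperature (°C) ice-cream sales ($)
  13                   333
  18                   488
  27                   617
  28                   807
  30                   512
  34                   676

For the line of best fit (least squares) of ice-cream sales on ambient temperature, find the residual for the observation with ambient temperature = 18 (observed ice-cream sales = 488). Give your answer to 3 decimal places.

25.478

n = 6, Σx = 150, Σy = 3433, Σxy = 90712, Σx² = 4062
Sxx = Σx² − (Σx)²/n = 4062 − 3750 = 312
Sxy = Σxy − (Σx)(Σy)/n = 90712 − 85825 = 4887
b = Sxy/Sxx = 4887/312 = 15.663462
a = ȳ − b·x̄ = 572.166667 − 15.663462·25 = 180.580128
ŷ(18) = 180.580128 + 15.663462·18 = 462.522436
residual = y − ŷ = 488 − 462.522436 = 25.477564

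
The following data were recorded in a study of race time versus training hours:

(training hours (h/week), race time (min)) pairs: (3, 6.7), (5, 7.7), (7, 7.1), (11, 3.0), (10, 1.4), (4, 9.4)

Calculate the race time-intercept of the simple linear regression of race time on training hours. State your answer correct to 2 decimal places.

11.19

n = 6, Σx = 40, Σy = 35.3, Σxy = 192.9, Σx² = 320
Sxx = Σx² − (Σx)²/n = 320 − 266.666667 = 53.333333
Sxy = Σxy − (Σx)(Σy)/n = 192.9 − 235.333333 = -42.433333
b = Sxy/Sxx = -42.433333/53.333333 = -0.795625
a = ȳ − b·x̄ = 5.883333 − (-0.795625)·6.666667 = 11.1875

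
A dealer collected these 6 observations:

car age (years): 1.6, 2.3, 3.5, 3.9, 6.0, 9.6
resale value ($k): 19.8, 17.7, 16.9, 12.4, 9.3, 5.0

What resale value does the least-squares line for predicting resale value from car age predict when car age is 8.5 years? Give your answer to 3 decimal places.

n = 6, Σx = 26.9, Σy = 81.1, Σxy = 283.7, Σx² = 163.47
Sxx = Σx² − (Σx)²/n = 163.47 − 120.601667 = 42.868333
Sxy = Σxy − (Σx)(Σy)/n = 283.7 − 363.598333 = -79.898333
b = Sxy/Sxx = -79.898333/42.868333 = -1.863808
a = ȳ − b·x̄ = 13.516667 − (-1.863808)·4.483333 = 21.872738
ŷ(8.5) = a + b·8.5 = 21.872738 + (-1.863808)·8.5 = 6.030372

6.030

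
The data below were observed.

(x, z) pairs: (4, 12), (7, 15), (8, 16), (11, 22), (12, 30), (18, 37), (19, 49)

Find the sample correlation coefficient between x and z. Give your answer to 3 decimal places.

0.964

n = 7, Σx = 79, Σy = 181, Σxy = 2480, Σx² = 1079, Σy² = 5779
Sxx = Σx² − (Σx)²/n = 1079 − 891.571429 = 187.428571
Sxy = Σxy − (Σx)(Σy)/n = 2480 − 2042.714286 = 437.285714
Syy = Σy² − (Σy)²/n = 5779 − 4680.142857 = 1098.857143
r = Sxy/√(Sxx·Syy) = 437.285714/√(205957.224490) = 437.285714/453.825103 = 0.963556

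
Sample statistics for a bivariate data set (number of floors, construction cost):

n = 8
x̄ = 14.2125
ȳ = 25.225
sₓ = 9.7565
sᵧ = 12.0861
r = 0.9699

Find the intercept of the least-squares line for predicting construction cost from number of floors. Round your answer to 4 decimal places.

b = r · sᵧ/sₓ = 0.9699 · 12.0861/9.7565 = 1.201487
a = ȳ − b·x̄ = 25.225 − 1.201487·14.2125 = 8.148865

8.1489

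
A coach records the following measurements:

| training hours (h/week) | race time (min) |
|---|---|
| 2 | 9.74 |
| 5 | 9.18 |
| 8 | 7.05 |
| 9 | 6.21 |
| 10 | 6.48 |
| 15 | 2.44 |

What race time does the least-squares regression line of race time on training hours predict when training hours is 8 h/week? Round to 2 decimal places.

n = 6, Σx = 49, Σy = 41.1, Σxy = 279.07, Σx² = 499
Sxx = Σx² − (Σx)²/n = 499 − 400.166667 = 98.833333
Sxy = Σxy − (Σx)(Σy)/n = 279.07 − 335.65 = -56.58
b = Sxy/Sxx = -56.58/98.833333 = -0.572479
a = ȳ − b·x̄ = 6.85 − (-0.572479)·8.166667 = 11.525245
ŷ(8) = a + b·8 = 11.525245 + (-0.572479)·8 = 6.945413

6.95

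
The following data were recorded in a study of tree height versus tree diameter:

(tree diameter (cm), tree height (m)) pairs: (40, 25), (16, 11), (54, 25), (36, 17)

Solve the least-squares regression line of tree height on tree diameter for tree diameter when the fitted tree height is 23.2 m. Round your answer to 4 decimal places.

45.8962

n = 4, Σx = 146, Σy = 78, Σxy = 3138, Σx² = 6068
Sxx = Σx² − (Σx)²/n = 6068 − 5329 = 739
Sxy = Σxy − (Σx)(Σy)/n = 3138 − 2847 = 291
b = Sxy/Sxx = 291/739 = 0.393775
a = ȳ − b·x̄ = 19.5 − 0.393775·36.5 = 5.127199
Set a + b·x = 23.2: x = (23.2 − 5.127199) / 0.393775 = 45.896220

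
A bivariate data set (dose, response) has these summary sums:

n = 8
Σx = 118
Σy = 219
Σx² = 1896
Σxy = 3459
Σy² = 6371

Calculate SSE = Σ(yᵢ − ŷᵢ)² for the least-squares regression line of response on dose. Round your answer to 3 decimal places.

Sxx = Σx² − (Σx)²/n = 1896 − 1740.5 = 155.5
Sxy = Σxy − (Σx)(Σy)/n = 3459 − 3230.25 = 228.75
Syy = Σy² − (Σy)²/n = 6371 − 5995.125 = 375.875
b = Sxy/Sxx = 228.75/155.5 = 1.471061
SSE = Syy − b·Sxy = 375.875 − 1.471061·228.75 = 39.369775

39.370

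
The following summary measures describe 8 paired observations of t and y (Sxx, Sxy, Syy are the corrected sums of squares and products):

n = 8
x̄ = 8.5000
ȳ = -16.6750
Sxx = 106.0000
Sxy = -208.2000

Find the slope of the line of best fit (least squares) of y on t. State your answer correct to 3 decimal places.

b = Sxy/Sxx = -208.2/106 = -1.964151

-1.964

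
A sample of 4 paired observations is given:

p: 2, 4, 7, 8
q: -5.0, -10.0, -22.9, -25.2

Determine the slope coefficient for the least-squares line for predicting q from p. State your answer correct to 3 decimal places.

n = 4, Σx = 21, Σy = -63.1, Σxy = -411.9, Σx² = 133
Sxx = Σx² − (Σx)²/n = 133 − 110.25 = 22.75
Sxy = Σxy − (Σx)(Σy)/n = -411.9 − (-331.275) = -80.625
b = Sxy/Sxx = -80.625/22.75 = -3.543956

-3.544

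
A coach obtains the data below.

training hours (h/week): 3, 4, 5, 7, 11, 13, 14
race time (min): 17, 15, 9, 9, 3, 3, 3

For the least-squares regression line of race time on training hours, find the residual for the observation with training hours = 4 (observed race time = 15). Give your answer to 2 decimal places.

1.52

n = 7, Σx = 57, Σy = 59, Σxy = 333, Σx² = 585
Sxx = Σx² − (Σx)²/n = 585 − 464.142857 = 120.857143
Sxy = Σxy − (Σx)(Σy)/n = 333 − 480.428571 = -147.428571
b = Sxy/Sxx = -147.428571/120.857143 = -1.219858
a = ȳ − b·x̄ = 8.428571 − (-1.219858)·8.142857 = 18.361702
ŷ(4) = 18.361702 + (-1.219858)·4 = 13.482270
residual = y − ŷ = 15 − 13.482270 = 1.517730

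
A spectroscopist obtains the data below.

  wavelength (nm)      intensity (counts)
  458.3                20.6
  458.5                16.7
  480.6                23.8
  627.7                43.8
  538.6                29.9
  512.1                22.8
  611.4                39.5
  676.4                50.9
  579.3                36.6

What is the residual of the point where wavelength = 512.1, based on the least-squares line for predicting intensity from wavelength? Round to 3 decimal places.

n = 9, Σx = 4942.9, Σy = 284.6, Σxy = 163590.93, Σx² = 2764496.57
Sxx = Σx² − (Σx)²/n = 2764496.57 − 2714695.601111 = 49800.968889
Sxy = Σxy − (Σx)(Σy)/n = 163590.93 − 156305.482222 = 7285.447778
b = Sxy/Sxx = 7285.447778/49800.968889 = 0.146291
a = ȳ − b·x̄ = 31.622222 − 0.146291·549.211111 = -48.722577
ŷ(512.1) = -48.722577 + 0.146291·512.1 = 26.193190
residual = y − ŷ = 22.8 − 26.193190 = -3.393190

-3.393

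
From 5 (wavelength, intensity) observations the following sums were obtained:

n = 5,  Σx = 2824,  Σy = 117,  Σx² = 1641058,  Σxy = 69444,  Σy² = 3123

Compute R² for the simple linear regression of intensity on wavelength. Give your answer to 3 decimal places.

0.637

Sxx = Σx² − (Σx)²/n = 1641058 − 1594995.2 = 46062.8
Sxy = Σxy − (Σx)(Σy)/n = 69444 − 66081.6 = 3362.4
Syy = Σy² − (Σy)²/n = 3123 − 2737.8 = 385.2
R² = Sxy²/(Sxx·Syy) = (3362.4)²/(46062.8·385.2) = 0.637180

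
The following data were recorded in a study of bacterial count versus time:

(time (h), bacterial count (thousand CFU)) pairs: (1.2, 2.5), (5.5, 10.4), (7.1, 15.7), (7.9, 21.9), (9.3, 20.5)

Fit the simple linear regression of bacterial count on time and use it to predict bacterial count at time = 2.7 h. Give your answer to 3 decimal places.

n = 5, Σx = 31, Σy = 71, Σxy = 535.33, Σx² = 231
Sxx = Σx² − (Σx)²/n = 231 − 192.2 = 38.8
Sxy = Σxy − (Σx)(Σy)/n = 535.33 − 440.2 = 95.13
b = Sxy/Sxx = 95.13/38.8 = 2.451804
a = ȳ − b·x̄ = 14.2 − 2.451804·6.2 = -1.001186
ŷ(2.7) = a + b·2.7 = -1.001186 + 2.451804·2.7 = 5.618686

5.619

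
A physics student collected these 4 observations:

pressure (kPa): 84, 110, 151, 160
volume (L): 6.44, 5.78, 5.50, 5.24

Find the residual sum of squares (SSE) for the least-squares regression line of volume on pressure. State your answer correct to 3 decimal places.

0.059

n = 4, Σx = 505, Σy = 22.96, Σxy = 2845.66, Σx² = 67557, Σy² = 132.5896
Sxx = Σx² − (Σx)²/n = 67557 − 63756.25 = 3800.75
Sxy = Σxy − (Σx)(Σy)/n = 2845.66 − 2898.7 = -53.04
Syy = Σy² − (Σy)²/n = 132.5896 − 131.7904 = 0.7992
b = Sxy/Sxx = -53.04/3800.75 = -0.013955
SSE = Syy − b·Sxy = 0.7992 − (-0.013955)·(-53.04) = 0.059019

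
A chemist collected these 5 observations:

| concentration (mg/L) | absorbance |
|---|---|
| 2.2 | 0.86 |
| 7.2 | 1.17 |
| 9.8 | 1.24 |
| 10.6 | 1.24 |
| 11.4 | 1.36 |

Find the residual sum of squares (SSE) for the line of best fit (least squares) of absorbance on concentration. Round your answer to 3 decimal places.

n = 5, Σx = 41.2, Σy = 5.87, Σxy = 51.116, Σx² = 395.04, Σy² = 7.0333
Sxx = Σx² − (Σx)²/n = 395.04 − 339.488 = 55.552
Sxy = Σxy − (Σx)(Σy)/n = 51.116 − 48.3688 = 2.7472
Syy = Σy² − (Σy)²/n = 7.0333 − 6.89138 = 0.14192
b = Sxy/Sxx = 2.7472/55.552 = 0.049453
SSE = Syy − b·Sxy = 0.14192 − 0.049453·2.7472 = 0.006063

0.006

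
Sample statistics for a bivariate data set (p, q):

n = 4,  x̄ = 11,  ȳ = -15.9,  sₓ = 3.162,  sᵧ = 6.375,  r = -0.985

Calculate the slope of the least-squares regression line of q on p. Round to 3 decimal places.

b = r · sᵧ/sₓ = -0.985 · 6.375/3.162 = -1.985887

-1.986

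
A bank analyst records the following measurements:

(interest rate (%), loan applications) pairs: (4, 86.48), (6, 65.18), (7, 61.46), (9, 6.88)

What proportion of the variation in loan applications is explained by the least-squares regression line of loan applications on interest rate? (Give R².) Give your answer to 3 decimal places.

0.899

n = 4, Σx = 26, Σy = 220, Σxy = 1229.14, Σx² = 182, Σy² = 15551.8888
Sxx = Σx² − (Σx)²/n = 182 − 169 = 13
Sxy = Σxy − (Σx)(Σy)/n = 1229.14 − 1430 = -200.86
Syy = Σy² − (Σy)²/n = 15551.8888 − 12100 = 3451.8888
R² = Sxy²/(Sxx·Syy) = (-200.86)²/(13·3451.8888) = 0.899056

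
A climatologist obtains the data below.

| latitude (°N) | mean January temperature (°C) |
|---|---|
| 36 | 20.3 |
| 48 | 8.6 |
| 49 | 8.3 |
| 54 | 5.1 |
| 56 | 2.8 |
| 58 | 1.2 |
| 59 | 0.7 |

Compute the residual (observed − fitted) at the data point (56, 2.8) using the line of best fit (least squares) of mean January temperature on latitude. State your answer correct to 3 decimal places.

n = 7, Σx = 360, Σy = 47, Σxy = 2093.4, Σx² = 18898
Sxx = Σx² − (Σx)²/n = 18898 − 18514.285714 = 383.714286
Sxy = Σxy − (Σx)(Σy)/n = 2093.4 − 2417.142857 = -323.742857
b = Sxy/Sxx = -323.742857/383.714286 = -0.843708
a = ȳ − b·x̄ = 6.714286 − (-0.843708)·51.428571 = 50.104989
ŷ(56) = 50.104989 + (-0.843708)·56 = 2.857334
residual = y − ŷ = 2.8 − 2.857334 = -0.057334

-0.057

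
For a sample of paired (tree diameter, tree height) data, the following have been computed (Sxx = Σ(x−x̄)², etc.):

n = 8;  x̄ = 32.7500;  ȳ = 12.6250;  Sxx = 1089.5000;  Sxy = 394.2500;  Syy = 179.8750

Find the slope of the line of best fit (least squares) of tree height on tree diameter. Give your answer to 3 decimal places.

b = Sxy/Sxx = 394.25/1089.5 = 0.361863

0.362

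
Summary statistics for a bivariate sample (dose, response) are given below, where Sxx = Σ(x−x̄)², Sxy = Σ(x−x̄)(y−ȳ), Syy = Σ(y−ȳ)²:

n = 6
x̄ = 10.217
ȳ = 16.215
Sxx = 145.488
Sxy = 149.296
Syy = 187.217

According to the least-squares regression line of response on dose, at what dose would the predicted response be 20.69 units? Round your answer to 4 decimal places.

b = Sxy/Sxx = 149.296/145.488 = 1.026174
a = ȳ − b·x̄ = 16.215 − 1.026174·10.217 = 5.730580
Set a + b·x = 20.69: x = (20.69 − 5.730580) / 1.026174 = 14.577859

14.5779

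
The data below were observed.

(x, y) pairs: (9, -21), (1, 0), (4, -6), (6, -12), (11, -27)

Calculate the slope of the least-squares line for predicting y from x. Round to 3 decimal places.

n = 5, Σx = 31, Σy = -66, Σxy = -582, Σx² = 255
Sxx = Σx² − (Σx)²/n = 255 − 192.2 = 62.8
Sxy = Σxy − (Σx)(Σy)/n = -582 − (-409.2) = -172.8
b = Sxy/Sxx = -172.8/62.8 = -2.751592

-2.752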